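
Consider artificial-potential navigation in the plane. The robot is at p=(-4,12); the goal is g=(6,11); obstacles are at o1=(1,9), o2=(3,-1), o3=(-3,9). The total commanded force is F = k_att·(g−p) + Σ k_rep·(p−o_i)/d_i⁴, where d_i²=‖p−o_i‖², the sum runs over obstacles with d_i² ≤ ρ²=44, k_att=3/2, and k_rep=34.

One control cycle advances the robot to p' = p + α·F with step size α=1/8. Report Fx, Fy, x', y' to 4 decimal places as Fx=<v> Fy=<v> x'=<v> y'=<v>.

F_att = 3/2·(g−p) = 3/2·(10,-1) = (15.0000,-1.5000)
o1: d²=34 ≤ ρ²=44; F_rep = 34·(-5,3)/34² = (-0.1471,0.0882)
o2: d²=218 > ρ²=44 → inactive
o3: d²=10 ≤ ρ²=44; F_rep = 34·(-1,3)/10² = (-0.3400,1.0200)
F = F_att + ΣF_rep = (14.5129,-0.3918)
p' = p + 1/8·F = (-2.1859,11.9510)

Fx=14.5129 Fy=-0.3918 x'=-2.1859 y'=11.9510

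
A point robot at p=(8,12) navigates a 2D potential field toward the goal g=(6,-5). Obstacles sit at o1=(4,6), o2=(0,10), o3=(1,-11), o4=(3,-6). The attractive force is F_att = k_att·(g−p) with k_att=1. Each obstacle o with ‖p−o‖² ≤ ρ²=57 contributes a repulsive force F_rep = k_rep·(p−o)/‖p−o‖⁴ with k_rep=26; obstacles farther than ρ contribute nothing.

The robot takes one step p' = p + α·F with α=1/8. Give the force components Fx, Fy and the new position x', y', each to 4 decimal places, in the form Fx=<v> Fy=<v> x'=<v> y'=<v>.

Fx=-1.9615 Fy=-16.9423 x'=7.7548 y'=9.8822

F_att = 1·(g−p) = 1·(-2,-17) = (-2.0000,-17.0000)
o1: d²=52 ≤ ρ²=57; F_rep = 26·(4,6)/52² = (0.0385,0.0577)
o2: d²=68 > ρ²=57 → inactive
o3: d²=578 > ρ²=57 → inactive
o4: d²=349 > ρ²=57 → inactive
F = F_att + ΣF_rep = (-1.9615,-16.9423)
p' = p + 1/8·F = (7.7548,9.8822)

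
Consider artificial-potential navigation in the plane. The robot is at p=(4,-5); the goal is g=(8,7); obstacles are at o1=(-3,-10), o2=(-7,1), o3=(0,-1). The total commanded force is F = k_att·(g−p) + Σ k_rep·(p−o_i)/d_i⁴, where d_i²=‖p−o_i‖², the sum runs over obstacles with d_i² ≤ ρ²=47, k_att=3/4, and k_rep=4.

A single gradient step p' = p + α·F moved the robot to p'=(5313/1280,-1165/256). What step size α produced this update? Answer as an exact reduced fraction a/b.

F_att = 3/4·(g−p) = 3/4·(4,12) = (3.0000,9.0000)
o1: d²=74 > ρ²=47 → inactive
o2: d²=157 > ρ²=47 → inactive
o3: d²=32 ≤ ρ²=47; F_rep = 4·(4,-4)/32² = (0.0156,-0.0156)
F = F_att + ΣF_rep = (3.0156,8.9844)
Δp = p'−p = (0.1508,0.4492); α = Δx/Fx = (193/1280) / (193/64) = 1/20
check: Δy/Fy = (115/256) / (575/64) = 1/20 ✓

α = 1/20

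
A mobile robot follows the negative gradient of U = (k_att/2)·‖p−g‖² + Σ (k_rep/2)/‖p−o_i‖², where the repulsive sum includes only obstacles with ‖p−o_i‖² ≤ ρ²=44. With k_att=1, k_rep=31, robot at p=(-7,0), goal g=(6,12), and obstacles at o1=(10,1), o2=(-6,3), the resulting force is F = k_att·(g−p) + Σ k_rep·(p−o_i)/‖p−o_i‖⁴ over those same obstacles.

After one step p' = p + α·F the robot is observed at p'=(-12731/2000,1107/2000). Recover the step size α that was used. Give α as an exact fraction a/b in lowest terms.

F_att = 1·(g−p) = 1·(13,12) = (13.0000,12.0000)
o1: d²=290 > ρ²=44 → inactive
o2: d²=10 ≤ ρ²=44; F_rep = 31·(-1,-3)/10² = (-0.3100,-0.9300)
F = F_att + ΣF_rep = (12.6900,11.0700)
Δp = p'−p = (0.6345,0.5535); α = Δx/Fx = (1269/2000) / (1269/100) = 1/20
check: Δy/Fy = (1107/2000) / (1107/100) = 1/20 ✓

α = 1/20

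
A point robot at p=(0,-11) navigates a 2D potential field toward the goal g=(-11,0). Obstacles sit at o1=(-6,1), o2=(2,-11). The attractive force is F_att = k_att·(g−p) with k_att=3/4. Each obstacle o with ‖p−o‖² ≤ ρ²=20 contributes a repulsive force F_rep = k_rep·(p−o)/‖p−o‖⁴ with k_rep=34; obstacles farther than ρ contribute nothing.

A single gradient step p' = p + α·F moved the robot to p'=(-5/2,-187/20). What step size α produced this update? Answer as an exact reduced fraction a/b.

F_att = 3/4·(g−p) = 3/4·(-11,11) = (-8.2500,8.2500)
o1: d²=180 > ρ²=20 → inactive
o2: d²=4 ≤ ρ²=20; F_rep = 34·(-2,0)/4² = (-4.2500,0.0000)
F = F_att + ΣF_rep = (-12.5000,8.2500)
Δp = p'−p = (-2.5000,1.6500); α = Δx/Fx = (-5/2) / (-25/2) = 1/5
check: Δy/Fy = (33/20) / (33/4) = 1/5 ✓

α = 1/5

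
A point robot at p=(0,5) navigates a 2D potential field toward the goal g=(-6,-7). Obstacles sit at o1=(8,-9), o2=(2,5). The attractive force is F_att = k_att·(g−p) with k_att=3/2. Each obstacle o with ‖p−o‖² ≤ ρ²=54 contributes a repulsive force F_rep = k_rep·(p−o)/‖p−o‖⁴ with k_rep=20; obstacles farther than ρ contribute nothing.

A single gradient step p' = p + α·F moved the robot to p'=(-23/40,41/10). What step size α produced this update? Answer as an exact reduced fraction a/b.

F_att = 3/2·(g−p) = 3/2·(-6,-12) = (-9.0000,-18.0000)
o1: d²=260 > ρ²=54 → inactive
o2: d²=4 ≤ ρ²=54; F_rep = 20·(-2,0)/4² = (-2.5000,0.0000)
F = F_att + ΣF_rep = (-11.5000,-18.0000)
Δp = p'−p = (-0.5750,-0.9000); α = Δx/Fx = (-23/40) / (-23/2) = 1/20
check: Δy/Fy = (-9/10) / (-18) = 1/20 ✓

α = 1/20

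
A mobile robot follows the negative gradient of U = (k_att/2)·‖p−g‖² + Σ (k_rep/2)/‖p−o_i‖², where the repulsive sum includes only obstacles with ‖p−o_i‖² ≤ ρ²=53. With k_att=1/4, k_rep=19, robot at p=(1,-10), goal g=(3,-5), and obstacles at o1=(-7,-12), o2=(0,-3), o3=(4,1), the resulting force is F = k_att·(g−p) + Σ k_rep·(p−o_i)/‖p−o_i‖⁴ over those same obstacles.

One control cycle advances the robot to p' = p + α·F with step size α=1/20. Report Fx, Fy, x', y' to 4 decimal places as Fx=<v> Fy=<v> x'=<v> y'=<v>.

Fx=0.5076 Fy=1.1968 x'=1.0254 y'=-9.9402

F_att = 1/4·(g−p) = 1/4·(2,5) = (0.5000,1.2500)
o1: d²=68 > ρ²=53 → inactive
o2: d²=50 ≤ ρ²=53; F_rep = 19·(1,-7)/50² = (0.0076,-0.0532)
o3: d²=130 > ρ²=53 → inactive
F = F_att + ΣF_rep = (0.5076,1.1968)
p' = p + 1/20·F = (1.0254,-9.9402)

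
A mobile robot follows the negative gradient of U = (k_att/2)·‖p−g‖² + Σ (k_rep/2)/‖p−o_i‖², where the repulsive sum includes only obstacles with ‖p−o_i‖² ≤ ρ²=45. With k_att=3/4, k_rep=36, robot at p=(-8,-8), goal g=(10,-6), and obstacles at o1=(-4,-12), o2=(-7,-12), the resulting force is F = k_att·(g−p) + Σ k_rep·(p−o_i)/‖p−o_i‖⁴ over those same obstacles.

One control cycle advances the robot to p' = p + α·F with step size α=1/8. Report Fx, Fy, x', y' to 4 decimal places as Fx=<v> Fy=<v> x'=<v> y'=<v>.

F_att = 3/4·(g−p) = 3/4·(18,2) = (13.5000,1.5000)
o1: d²=32 ≤ ρ²=45; F_rep = 36·(-4,4)/32² = (-0.1406,0.1406)
o2: d²=17 ≤ ρ²=45; F_rep = 36·(-1,4)/17² = (-0.1246,0.4983)
F = F_att + ΣF_rep = (13.2348,2.1389)
p' = p + 1/8·F = (-6.3456,-7.7326)

Fx=13.2348 Fy=2.1389 x'=-6.3456 y'=-7.7326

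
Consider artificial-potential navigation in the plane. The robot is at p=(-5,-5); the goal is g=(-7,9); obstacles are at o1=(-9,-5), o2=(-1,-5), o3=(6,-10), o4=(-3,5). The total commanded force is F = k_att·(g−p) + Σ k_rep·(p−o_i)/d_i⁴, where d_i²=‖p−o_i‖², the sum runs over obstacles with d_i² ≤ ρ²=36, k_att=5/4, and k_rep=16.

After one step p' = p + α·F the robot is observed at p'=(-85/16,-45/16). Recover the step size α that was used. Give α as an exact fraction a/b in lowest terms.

F_att = 5/4·(g−p) = 5/4·(-2,14) = (-2.5000,17.5000)
o1: d²=16 ≤ ρ²=36; F_rep = 16·(4,0)/16² = (0.2500,0.0000)
o2: d²=16 ≤ ρ²=36; F_rep = 16·(-4,0)/16² = (-0.2500,0.0000)
o3: d²=146 > ρ²=36 → inactive
o4: d²=104 > ρ²=36 → inactive
F = F_att + ΣF_rep = (-2.5000,17.5000)
Δp = p'−p = (-0.3125,2.1875); α = Δx/Fx = (-5/16) / (-5/2) = 1/8
check: Δy/Fy = (35/16) / (35/2) = 1/8 ✓

α = 1/8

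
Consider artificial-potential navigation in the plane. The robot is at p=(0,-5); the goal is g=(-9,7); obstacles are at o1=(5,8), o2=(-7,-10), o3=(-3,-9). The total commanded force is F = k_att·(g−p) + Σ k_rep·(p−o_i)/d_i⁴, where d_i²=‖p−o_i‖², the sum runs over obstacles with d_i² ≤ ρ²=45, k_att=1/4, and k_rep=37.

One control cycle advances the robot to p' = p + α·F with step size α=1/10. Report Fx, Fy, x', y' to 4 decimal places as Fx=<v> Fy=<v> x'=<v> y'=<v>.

Fx=-2.0724 Fy=3.2368 x'=-0.2072 y'=-4.6763

F_att = 1/4·(g−p) = 1/4·(-9,12) = (-2.2500,3.0000)
o1: d²=194 > ρ²=45 → inactive
o2: d²=74 > ρ²=45 → inactive
o3: d²=25 ≤ ρ²=45; F_rep = 37·(3,4)/25² = (0.1776,0.2368)
F = F_att + ΣF_rep = (-2.0724,3.2368)
p' = p + 1/10·F = (-0.2072,-4.6763)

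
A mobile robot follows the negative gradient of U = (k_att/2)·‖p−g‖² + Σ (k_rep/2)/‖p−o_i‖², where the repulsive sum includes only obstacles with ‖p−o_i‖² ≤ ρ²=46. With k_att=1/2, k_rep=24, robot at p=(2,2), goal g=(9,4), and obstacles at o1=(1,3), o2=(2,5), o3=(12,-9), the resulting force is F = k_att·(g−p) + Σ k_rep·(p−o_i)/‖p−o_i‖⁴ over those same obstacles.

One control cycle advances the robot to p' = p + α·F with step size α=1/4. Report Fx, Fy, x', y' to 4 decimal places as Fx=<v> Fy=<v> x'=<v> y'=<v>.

Fx=9.5000 Fy=-5.8889 x'=4.3750 y'=0.5278

F_att = 1/2·(g−p) = 1/2·(7,2) = (3.5000,1.0000)
o1: d²=2 ≤ ρ²=46; F_rep = 24·(1,-1)/2² = (6.0000,-6.0000)
o2: d²=9 ≤ ρ²=46; F_rep = 24·(0,-3)/9² = (0.0000,-0.8889)
o3: d²=221 > ρ²=46 → inactive
F = F_att + ΣF_rep = (9.5000,-5.8889)
p' = p + 1/4·F = (4.3750,0.5278)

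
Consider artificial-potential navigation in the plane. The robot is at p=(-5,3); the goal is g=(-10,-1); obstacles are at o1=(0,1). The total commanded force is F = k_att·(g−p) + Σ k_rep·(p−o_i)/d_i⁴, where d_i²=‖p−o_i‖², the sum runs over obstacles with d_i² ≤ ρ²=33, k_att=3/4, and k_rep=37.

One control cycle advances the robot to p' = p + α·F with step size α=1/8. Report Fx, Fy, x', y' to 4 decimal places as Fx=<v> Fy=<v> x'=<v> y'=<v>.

F_att = 3/4·(g−p) = 3/4·(-5,-4) = (-3.7500,-3.0000)
o1: d²=29 ≤ ρ²=33; F_rep = 37·(-5,2)/29² = (-0.2200,0.0880)
F = F_att + ΣF_rep = (-3.9700,-2.9120)
p' = p + 1/8·F = (-5.4962,2.6360)

Fx=-3.9700 Fy=-2.9120 x'=-5.4962 y'=2.6360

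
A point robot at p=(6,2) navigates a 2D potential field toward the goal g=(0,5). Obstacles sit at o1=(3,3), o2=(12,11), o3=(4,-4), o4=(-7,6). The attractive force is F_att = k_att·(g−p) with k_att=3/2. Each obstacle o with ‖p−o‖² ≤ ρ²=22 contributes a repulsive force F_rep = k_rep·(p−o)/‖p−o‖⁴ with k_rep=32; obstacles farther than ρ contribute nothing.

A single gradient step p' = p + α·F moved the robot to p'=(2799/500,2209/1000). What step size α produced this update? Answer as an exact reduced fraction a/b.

F_att = 3/2·(g−p) = 3/2·(-6,3) = (-9.0000,4.5000)
o1: d²=10 ≤ ρ²=22; F_rep = 32·(3,-1)/10² = (0.9600,-0.3200)
o2: d²=117 > ρ²=22 → inactive
o3: d²=40 > ρ²=22 → inactive
o4: d²=185 > ρ²=22 → inactive
F = F_att + ΣF_rep = (-8.0400,4.1800)
Δp = p'−p = (-0.4020,0.2090); α = Δx/Fx = (-201/500) / (-201/25) = 1/20
check: Δy/Fy = (209/1000) / (209/50) = 1/20 ✓

α = 1/20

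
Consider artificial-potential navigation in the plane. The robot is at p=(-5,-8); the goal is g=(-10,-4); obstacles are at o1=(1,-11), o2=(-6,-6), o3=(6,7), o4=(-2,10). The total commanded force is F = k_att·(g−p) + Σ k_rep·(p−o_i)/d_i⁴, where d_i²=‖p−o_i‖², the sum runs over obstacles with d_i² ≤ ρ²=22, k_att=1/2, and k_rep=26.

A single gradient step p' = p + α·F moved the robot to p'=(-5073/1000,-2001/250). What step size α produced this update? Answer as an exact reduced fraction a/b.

F_att = 1/2·(g−p) = 1/2·(-5,4) = (-2.5000,2.0000)
o1: d²=45 > ρ²=22 → inactive
o2: d²=5 ≤ ρ²=22; F_rep = 26·(1,-2)/5² = (1.0400,-2.0800)
o3: d²=346 > ρ²=22 → inactive
o4: d²=333 > ρ²=22 → inactive
F = F_att + ΣF_rep = (-1.4600,-0.0800)
Δp = p'−p = (-0.0730,-0.0040); α = Δx/Fx = (-73/1000) / (-73/50) = 1/20
check: Δy/Fy = (-1/250) / (-2/25) = 1/20 ✓

α = 1/20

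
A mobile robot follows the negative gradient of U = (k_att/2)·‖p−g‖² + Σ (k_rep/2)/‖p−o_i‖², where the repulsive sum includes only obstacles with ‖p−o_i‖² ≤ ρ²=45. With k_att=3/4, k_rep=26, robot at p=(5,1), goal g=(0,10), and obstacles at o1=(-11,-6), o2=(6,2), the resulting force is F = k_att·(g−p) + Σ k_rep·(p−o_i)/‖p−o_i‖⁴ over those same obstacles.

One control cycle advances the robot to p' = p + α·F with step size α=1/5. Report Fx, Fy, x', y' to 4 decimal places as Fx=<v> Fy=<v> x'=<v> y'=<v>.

Fx=-10.2500 Fy=0.2500 x'=2.9500 y'=1.0500

F_att = 3/4·(g−p) = 3/4·(-5,9) = (-3.7500,6.7500)
o1: d²=305 > ρ²=45 → inactive
o2: d²=2 ≤ ρ²=45; F_rep = 26·(-1,-1)/2² = (-6.5000,-6.5000)
F = F_att + ΣF_rep = (-10.2500,0.2500)
p' = p + 1/5·F = (2.9500,1.0500)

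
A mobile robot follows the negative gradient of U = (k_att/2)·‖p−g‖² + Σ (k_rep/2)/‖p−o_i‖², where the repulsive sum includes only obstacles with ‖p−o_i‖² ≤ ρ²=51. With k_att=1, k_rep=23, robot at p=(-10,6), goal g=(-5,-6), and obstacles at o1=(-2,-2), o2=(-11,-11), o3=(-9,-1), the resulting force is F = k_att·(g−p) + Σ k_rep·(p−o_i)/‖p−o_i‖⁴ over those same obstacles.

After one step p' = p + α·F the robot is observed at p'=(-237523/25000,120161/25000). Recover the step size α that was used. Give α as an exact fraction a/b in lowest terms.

α = 1/10

F_att = 1·(g−p) = 1·(5,-12) = (5.0000,-12.0000)
o1: d²=128 > ρ²=51 → inactive
o2: d²=290 > ρ²=51 → inactive
o3: d²=50 ≤ ρ²=51; F_rep = 23·(-1,7)/50² = (-0.0092,0.0644)
F = F_att + ΣF_rep = (4.9908,-11.9356)
Δp = p'−p = (0.4991,-1.1936); α = Δx/Fx = (12477/25000) / (12477/2500) = 1/10
check: Δy/Fy = (-29839/25000) / (-29839/2500) = 1/10 ✓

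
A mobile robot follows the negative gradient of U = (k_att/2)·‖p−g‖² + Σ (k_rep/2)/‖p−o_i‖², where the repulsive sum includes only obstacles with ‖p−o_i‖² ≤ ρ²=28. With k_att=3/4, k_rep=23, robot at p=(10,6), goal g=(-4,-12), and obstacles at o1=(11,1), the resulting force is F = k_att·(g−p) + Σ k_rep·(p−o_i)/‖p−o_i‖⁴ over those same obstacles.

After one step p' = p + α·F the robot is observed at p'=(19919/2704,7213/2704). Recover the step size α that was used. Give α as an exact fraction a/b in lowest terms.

α = 1/4

F_att = 3/4·(g−p) = 3/4·(-14,-18) = (-10.5000,-13.5000)
o1: d²=26 ≤ ρ²=28; F_rep = 23·(-1,5)/26² = (-0.0340,0.1701)
F = F_att + ΣF_rep = (-10.5340,-13.3299)
Δp = p'−p = (-2.6335,-3.3325); α = Δx/Fx = (-7121/2704) / (-7121/676) = 1/4
check: Δy/Fy = (-9011/2704) / (-9011/676) = 1/4 ✓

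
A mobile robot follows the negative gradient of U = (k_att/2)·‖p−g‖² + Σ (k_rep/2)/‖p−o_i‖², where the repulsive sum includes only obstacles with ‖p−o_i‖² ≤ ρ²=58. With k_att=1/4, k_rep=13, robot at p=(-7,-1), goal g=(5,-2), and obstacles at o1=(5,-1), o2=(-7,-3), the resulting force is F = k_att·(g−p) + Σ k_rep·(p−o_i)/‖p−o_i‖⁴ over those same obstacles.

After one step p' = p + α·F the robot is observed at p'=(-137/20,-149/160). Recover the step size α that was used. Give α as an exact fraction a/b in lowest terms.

α = 1/20

F_att = 1/4·(g−p) = 1/4·(12,-1) = (3.0000,-0.2500)
o1: d²=144 > ρ²=58 → inactive
o2: d²=4 ≤ ρ²=58; F_rep = 13·(0,2)/4² = (0.0000,1.6250)
F = F_att + ΣF_rep = (3.0000,1.3750)
Δp = p'−p = (0.1500,0.0688); α = Δx/Fx = (3/20) / (3) = 1/20
check: Δy/Fy = (11/160) / (11/8) = 1/20 ✓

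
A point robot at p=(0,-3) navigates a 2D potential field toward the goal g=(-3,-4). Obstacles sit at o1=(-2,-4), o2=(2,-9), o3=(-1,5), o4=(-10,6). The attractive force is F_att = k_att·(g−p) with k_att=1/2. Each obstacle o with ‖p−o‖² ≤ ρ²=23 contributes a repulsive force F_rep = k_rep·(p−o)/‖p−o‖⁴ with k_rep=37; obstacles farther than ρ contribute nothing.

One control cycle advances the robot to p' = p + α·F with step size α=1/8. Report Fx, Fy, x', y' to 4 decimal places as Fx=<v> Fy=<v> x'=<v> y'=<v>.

F_att = 1/2·(g−p) = 1/2·(-3,-1) = (-1.5000,-0.5000)
o1: d²=5 ≤ ρ²=23; F_rep = 37·(2,1)/5² = (2.9600,1.4800)
o2: d²=40 > ρ²=23 → inactive
o3: d²=65 > ρ²=23 → inactive
o4: d²=181 > ρ²=23 → inactive
F = F_att + ΣF_rep = (1.4600,0.9800)
p' = p + 1/8·F = (0.1825,-2.8775)

Fx=1.4600 Fy=0.9800 x'=0.1825 y'=-2.8775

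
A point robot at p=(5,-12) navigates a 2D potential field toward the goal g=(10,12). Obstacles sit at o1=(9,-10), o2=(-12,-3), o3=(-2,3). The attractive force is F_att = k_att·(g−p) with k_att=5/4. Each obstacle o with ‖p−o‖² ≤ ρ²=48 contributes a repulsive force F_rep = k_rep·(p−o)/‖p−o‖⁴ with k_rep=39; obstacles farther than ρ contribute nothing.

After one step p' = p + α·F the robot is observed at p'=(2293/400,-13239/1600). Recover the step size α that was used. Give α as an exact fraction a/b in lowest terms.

α = 1/8

F_att = 5/4·(g−p) = 5/4·(5,24) = (6.2500,30.0000)
o1: d²=20 ≤ ρ²=48; F_rep = 39·(-4,-2)/20² = (-0.3900,-0.1950)
o2: d²=370 > ρ²=48 → inactive
o3: d²=274 > ρ²=48 → inactive
F = F_att + ΣF_rep = (5.8600,29.8050)
Δp = p'−p = (0.7325,3.7256); α = Δx/Fx = (293/400) / (293/50) = 1/8
check: Δy/Fy = (5961/1600) / (5961/200) = 1/8 ✓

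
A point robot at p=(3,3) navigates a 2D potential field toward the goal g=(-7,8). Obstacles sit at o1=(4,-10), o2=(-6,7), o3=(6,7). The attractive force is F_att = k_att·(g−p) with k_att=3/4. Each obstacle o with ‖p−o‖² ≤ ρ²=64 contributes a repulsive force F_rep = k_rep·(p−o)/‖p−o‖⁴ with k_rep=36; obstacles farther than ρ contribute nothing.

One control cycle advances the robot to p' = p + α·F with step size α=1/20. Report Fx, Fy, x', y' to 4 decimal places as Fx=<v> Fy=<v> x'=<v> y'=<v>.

Fx=-7.6728 Fy=3.5196 x'=2.6164 y'=3.1760

F_att = 3/4·(g−p) = 3/4·(-10,5) = (-7.5000,3.7500)
o1: d²=170 > ρ²=64 → inactive
o2: d²=97 > ρ²=64 → inactive
o3: d²=25 ≤ ρ²=64; F_rep = 36·(-3,-4)/25² = (-0.1728,-0.2304)
F = F_att + ΣF_rep = (-7.6728,3.5196)
p' = p + 1/20·F = (2.6164,3.1760)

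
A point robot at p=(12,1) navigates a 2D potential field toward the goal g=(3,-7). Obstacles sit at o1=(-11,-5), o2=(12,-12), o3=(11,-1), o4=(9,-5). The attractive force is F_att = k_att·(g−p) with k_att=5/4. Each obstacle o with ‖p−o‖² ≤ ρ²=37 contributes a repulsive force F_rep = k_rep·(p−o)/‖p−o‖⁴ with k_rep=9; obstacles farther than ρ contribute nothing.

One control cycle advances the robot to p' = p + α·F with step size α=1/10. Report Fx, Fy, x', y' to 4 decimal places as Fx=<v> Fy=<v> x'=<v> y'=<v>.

F_att = 5/4·(g−p) = 5/4·(-9,-8) = (-11.2500,-10.0000)
o1: d²=565 > ρ²=37 → inactive
o2: d²=169 > ρ²=37 → inactive
o3: d²=5 ≤ ρ²=37; F_rep = 9·(1,2)/5² = (0.3600,0.7200)
o4: d²=45 > ρ²=37 → inactive
F = F_att + ΣF_rep = (-10.8900,-9.2800)
p' = p + 1/10·F = (10.9110,0.0720)

Fx=-10.8900 Fy=-9.2800 x'=10.9110 y'=0.0720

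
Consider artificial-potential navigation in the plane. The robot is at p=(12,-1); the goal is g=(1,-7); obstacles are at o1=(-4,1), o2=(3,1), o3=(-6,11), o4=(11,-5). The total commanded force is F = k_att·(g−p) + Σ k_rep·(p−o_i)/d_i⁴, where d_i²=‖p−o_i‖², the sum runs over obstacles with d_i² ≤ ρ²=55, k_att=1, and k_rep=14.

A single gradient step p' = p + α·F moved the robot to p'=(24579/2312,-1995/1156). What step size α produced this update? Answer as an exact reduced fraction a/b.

α = 1/8

F_att = 1·(g−p) = 1·(-11,-6) = (-11.0000,-6.0000)
o1: d²=260 > ρ²=55 → inactive
o2: d²=85 > ρ²=55 → inactive
o3: d²=468 > ρ²=55 → inactive
o4: d²=17 ≤ ρ²=55; F_rep = 14·(1,4)/17² = (0.0484,0.1938)
F = F_att + ΣF_rep = (-10.9516,-5.8062)
Δp = p'−p = (-1.3689,-0.7258); α = Δx/Fx = (-3165/2312) / (-3165/289) = 1/8
check: Δy/Fy = (-839/1156) / (-1678/289) = 1/8 ✓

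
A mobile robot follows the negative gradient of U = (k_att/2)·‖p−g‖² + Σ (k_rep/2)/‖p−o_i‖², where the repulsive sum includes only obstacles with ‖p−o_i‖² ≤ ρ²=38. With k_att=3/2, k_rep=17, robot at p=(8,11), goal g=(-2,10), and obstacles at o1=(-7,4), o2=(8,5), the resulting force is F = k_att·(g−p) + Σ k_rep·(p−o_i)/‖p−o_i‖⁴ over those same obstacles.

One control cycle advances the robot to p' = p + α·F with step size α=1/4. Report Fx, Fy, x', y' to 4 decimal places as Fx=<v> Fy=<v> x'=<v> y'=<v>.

Fx=-15.0000 Fy=-1.4213 x'=4.2500 y'=10.6447

F_att = 3/2·(g−p) = 3/2·(-10,-1) = (-15.0000,-1.5000)
o1: d²=274 > ρ²=38 → inactive
o2: d²=36 ≤ ρ²=38; F_rep = 17·(0,6)/36² = (0.0000,0.0787)
F = F_att + ΣF_rep = (-15.0000,-1.4213)
p' = p + 1/4·F = (4.2500,10.6447)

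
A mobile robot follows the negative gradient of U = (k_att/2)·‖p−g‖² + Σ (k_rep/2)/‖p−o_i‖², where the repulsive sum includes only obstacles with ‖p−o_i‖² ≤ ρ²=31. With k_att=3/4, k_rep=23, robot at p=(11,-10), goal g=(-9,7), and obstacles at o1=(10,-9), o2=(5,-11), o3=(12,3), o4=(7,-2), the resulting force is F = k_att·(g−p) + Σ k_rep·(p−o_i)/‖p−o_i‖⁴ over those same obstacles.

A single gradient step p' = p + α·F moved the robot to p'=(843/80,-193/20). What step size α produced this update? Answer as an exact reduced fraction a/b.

F_att = 3/4·(g−p) = 3/4·(-20,17) = (-15.0000,12.7500)
o1: d²=2 ≤ ρ²=31; F_rep = 23·(1,-1)/2² = (5.7500,-5.7500)
o2: d²=37 > ρ²=31 → inactive
o3: d²=170 > ρ²=31 → inactive
o4: d²=80 > ρ²=31 → inactive
F = F_att + ΣF_rep = (-9.2500,7.0000)
Δp = p'−p = (-0.4625,0.3500); α = Δx/Fx = (-37/80) / (-37/4) = 1/20
check: Δy/Fy = (7/20) / (7) = 1/20 ✓

α = 1/20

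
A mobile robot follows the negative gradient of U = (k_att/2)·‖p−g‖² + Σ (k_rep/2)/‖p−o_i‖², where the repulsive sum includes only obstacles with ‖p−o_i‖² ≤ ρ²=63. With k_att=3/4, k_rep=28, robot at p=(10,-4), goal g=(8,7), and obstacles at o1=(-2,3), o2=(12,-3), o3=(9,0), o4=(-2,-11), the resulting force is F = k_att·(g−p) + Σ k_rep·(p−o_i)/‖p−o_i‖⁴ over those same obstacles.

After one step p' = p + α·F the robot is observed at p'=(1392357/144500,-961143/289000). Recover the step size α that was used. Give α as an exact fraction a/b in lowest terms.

F_att = 3/4·(g−p) = 3/4·(-2,11) = (-1.5000,8.2500)
o1: d²=193 > ρ²=63 → inactive
o2: d²=5 ≤ ρ²=63; F_rep = 28·(-2,-1)/5² = (-2.2400,-1.1200)
o3: d²=17 ≤ ρ²=63; F_rep = 28·(1,-4)/17² = (0.0969,-0.3875)
o4: d²=193 > ρ²=63 → inactive
F = F_att + ΣF_rep = (-3.6431,6.7425)
Δp = p'−p = (-0.3643,0.6742); α = Δx/Fx = (-52643/144500) / (-52643/14450) = 1/10
check: Δy/Fy = (194857/289000) / (194857/28900) = 1/10 ✓

α = 1/10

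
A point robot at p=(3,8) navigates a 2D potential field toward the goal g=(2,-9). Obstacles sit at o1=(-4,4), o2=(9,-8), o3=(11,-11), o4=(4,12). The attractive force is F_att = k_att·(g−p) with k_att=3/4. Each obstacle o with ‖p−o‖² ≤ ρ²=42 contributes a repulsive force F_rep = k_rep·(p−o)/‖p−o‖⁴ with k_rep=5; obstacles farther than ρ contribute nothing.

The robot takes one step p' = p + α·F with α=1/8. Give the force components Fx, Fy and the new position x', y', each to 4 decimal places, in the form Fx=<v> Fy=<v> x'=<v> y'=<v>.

Fx=-0.7673 Fy=-12.8192 x'=2.9041 y'=6.3976

F_att = 3/4·(g−p) = 3/4·(-1,-17) = (-0.7500,-12.7500)
o1: d²=65 > ρ²=42 → inactive
o2: d²=292 > ρ²=42 → inactive
o3: d²=425 > ρ²=42 → inactive
o4: d²=17 ≤ ρ²=42; F_rep = 5·(-1,-4)/17² = (-0.0173,-0.0692)
F = F_att + ΣF_rep = (-0.7673,-12.8192)
p' = p + 1/8·F = (2.9041,6.3976)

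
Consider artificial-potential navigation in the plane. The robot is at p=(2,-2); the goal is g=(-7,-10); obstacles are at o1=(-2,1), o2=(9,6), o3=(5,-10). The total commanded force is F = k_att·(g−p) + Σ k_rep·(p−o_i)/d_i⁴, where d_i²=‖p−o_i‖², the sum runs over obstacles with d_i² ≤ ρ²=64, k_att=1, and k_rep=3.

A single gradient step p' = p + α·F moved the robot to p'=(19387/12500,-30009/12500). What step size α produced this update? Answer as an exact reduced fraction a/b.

α = 1/20

F_att = 1·(g−p) = 1·(-9,-8) = (-9.0000,-8.0000)
o1: d²=25 ≤ ρ²=64; F_rep = 3·(4,-3)/25² = (0.0192,-0.0144)
o2: d²=113 > ρ²=64 → inactive
o3: d²=73 > ρ²=64 → inactive
F = F_att + ΣF_rep = (-8.9808,-8.0144)
Δp = p'−p = (-0.4490,-0.4007); α = Δx/Fx = (-5613/12500) / (-5613/625) = 1/20
check: Δy/Fy = (-5009/12500) / (-5009/625) = 1/20 ✓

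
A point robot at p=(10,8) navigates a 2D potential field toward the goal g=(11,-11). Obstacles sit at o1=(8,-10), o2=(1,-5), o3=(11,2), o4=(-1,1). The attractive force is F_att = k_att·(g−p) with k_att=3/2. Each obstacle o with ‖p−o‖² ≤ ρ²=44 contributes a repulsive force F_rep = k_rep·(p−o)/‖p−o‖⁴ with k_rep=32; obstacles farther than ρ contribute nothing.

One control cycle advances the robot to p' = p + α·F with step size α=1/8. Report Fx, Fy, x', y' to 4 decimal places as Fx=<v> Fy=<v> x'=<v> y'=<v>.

F_att = 3/2·(g−p) = 3/2·(1,-19) = (1.5000,-28.5000)
o1: d²=328 > ρ²=44 → inactive
o2: d²=250 > ρ²=44 → inactive
o3: d²=37 ≤ ρ²=44; F_rep = 32·(-1,6)/37² = (-0.0234,0.1402)
o4: d²=170 > ρ²=44 → inactive
F = F_att + ΣF_rep = (1.4766,-28.3598)
p' = p + 1/8·F = (10.1846,4.4550)

Fx=1.4766 Fy=-28.3598 x'=10.1846 y'=4.4550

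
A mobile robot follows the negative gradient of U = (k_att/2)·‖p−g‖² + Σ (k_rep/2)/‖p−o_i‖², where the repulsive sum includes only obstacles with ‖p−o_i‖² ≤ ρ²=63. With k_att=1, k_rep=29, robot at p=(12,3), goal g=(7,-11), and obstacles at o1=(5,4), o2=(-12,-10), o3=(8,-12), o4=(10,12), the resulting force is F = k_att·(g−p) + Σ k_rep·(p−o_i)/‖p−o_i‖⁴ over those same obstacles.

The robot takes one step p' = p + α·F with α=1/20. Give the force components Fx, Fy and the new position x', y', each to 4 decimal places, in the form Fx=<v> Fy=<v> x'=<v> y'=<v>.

F_att = 1·(g−p) = 1·(-5,-14) = (-5.0000,-14.0000)
o1: d²=50 ≤ ρ²=63; F_rep = 29·(7,-1)/50² = (0.0812,-0.0116)
o2: d²=745 > ρ²=63 → inactive
o3: d²=241 > ρ²=63 → inactive
o4: d²=85 > ρ²=63 → inactive
F = F_att + ΣF_rep = (-4.9188,-14.0116)
p' = p + 1/20·F = (11.7541,2.2994)

Fx=-4.9188 Fy=-14.0116 x'=11.7541 y'=2.2994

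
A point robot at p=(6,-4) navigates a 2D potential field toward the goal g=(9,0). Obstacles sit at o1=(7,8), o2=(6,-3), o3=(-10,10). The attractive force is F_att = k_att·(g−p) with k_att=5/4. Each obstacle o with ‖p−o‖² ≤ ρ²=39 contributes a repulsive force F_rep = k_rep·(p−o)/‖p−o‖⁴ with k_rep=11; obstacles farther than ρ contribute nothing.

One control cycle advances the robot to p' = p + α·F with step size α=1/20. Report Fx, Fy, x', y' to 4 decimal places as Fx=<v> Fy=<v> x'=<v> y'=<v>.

F_att = 5/4·(g−p) = 5/4·(3,4) = (3.7500,5.0000)
o1: d²=145 > ρ²=39 → inactive
o2: d²=1 ≤ ρ²=39; F_rep = 11·(0,-1)/1² = (0.0000,-11.0000)
o3: d²=452 > ρ²=39 → inactive
F = F_att + ΣF_rep = (3.7500,-6.0000)
p' = p + 1/20·F = (6.1875,-4.3000)

Fx=3.7500 Fy=-6.0000 x'=6.1875 y'=-4.3000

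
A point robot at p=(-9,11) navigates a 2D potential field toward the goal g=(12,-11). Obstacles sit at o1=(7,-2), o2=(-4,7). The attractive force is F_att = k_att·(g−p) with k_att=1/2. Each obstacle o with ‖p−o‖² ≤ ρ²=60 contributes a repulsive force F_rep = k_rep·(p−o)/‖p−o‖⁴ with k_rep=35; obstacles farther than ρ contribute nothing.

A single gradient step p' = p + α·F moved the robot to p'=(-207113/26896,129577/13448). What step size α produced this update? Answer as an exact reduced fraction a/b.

F_att = 1/2·(g−p) = 1/2·(21,-22) = (10.5000,-11.0000)
o1: d²=425 > ρ²=60 → inactive
o2: d²=41 ≤ ρ²=60; F_rep = 35·(-5,4)/41² = (-0.1041,0.0833)
F = F_att + ΣF_rep = (10.3959,-10.9167)
Δp = p'−p = (1.2995,-1.3646); α = Δx/Fx = (34951/26896) / (34951/3362) = 1/8
check: Δy/Fy = (-18351/13448) / (-18351/1681) = 1/8 ✓

α = 1/8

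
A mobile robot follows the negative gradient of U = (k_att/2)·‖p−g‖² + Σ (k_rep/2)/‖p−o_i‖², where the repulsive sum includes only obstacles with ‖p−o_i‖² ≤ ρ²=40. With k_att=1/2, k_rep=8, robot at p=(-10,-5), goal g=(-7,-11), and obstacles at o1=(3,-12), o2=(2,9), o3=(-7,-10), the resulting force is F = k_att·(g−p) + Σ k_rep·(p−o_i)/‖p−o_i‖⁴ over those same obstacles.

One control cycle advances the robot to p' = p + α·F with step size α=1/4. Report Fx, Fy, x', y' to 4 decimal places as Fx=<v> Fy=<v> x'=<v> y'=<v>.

F_att = 1/2·(g−p) = 1/2·(3,-6) = (1.5000,-3.0000)
o1: d²=218 > ρ²=40 → inactive
o2: d²=340 > ρ²=40 → inactive
o3: d²=34 ≤ ρ²=40; F_rep = 8·(-3,5)/34² = (-0.0208,0.0346)
F = F_att + ΣF_rep = (1.4792,-2.9654)
p' = p + 1/4·F = (-9.6302,-5.7413)

Fx=1.4792 Fy=-2.9654 x'=-9.6302 y'=-5.7413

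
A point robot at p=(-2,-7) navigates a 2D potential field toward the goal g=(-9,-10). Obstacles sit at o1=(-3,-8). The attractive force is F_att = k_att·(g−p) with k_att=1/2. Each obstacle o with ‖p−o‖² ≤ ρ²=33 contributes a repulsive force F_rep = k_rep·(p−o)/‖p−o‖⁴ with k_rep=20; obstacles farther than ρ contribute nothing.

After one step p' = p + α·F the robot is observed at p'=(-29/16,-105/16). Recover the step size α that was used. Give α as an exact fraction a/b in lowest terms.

F_att = 1/2·(g−p) = 1/2·(-7,-3) = (-3.5000,-1.5000)
o1: d²=2 ≤ ρ²=33; F_rep = 20·(1,1)/2² = (5.0000,5.0000)
F = F_att + ΣF_rep = (1.5000,3.5000)
Δp = p'−p = (0.1875,0.4375); α = Δx/Fx = (3/16) / (3/2) = 1/8
check: Δy/Fy = (7/16) / (7/2) = 1/8 ✓

α = 1/8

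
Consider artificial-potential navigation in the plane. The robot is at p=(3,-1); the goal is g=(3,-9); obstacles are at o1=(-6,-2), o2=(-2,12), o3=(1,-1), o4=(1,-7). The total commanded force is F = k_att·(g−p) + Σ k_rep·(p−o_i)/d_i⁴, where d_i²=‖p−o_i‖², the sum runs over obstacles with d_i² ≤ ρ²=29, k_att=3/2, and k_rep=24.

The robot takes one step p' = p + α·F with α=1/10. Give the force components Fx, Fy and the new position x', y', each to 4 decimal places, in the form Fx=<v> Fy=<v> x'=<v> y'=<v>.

Fx=3.0000 Fy=-12.0000 x'=3.3000 y'=-2.2000

F_att = 3/2·(g−p) = 3/2·(0,-8) = (0.0000,-12.0000)
o1: d²=82 > ρ²=29 → inactive
o2: d²=194 > ρ²=29 → inactive
o3: d²=4 ≤ ρ²=29; F_rep = 24·(2,0)/4² = (3.0000,0.0000)
o4: d²=40 > ρ²=29 → inactive
F = F_att + ΣF_rep = (3.0000,-12.0000)
p' = p + 1/10·F = (3.3000,-2.2000)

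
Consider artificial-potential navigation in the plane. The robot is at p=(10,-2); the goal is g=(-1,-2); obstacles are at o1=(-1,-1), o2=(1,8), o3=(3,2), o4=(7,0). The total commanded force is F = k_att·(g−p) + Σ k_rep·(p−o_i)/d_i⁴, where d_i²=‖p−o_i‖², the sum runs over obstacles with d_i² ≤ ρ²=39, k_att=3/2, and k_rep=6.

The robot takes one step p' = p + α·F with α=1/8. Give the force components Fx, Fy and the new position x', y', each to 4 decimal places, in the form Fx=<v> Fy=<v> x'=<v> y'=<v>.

F_att = 3/2·(g−p) = 3/2·(-11,0) = (-16.5000,0.0000)
o1: d²=122 > ρ²=39 → inactive
o2: d²=181 > ρ²=39 → inactive
o3: d²=65 > ρ²=39 → inactive
o4: d²=13 ≤ ρ²=39; F_rep = 6·(3,-2)/13² = (0.1065,-0.0710)
F = F_att + ΣF_rep = (-16.3935,-0.0710)
p' = p + 1/8·F = (7.9508,-2.0089)

Fx=-16.3935 Fy=-0.0710 x'=7.9508 y'=-2.0089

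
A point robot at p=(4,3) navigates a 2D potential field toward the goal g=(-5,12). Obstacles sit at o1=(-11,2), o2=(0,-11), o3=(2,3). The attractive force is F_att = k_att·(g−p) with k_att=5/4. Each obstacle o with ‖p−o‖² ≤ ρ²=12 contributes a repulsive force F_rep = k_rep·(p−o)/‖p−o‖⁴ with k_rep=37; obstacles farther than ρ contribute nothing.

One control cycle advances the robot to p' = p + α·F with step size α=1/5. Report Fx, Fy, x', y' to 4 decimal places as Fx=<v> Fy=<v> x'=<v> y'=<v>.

F_att = 5/4·(g−p) = 5/4·(-9,9) = (-11.2500,11.2500)
o1: d²=226 > ρ²=12 → inactive
o2: d²=212 > ρ²=12 → inactive
o3: d²=4 ≤ ρ²=12; F_rep = 37·(2,0)/4² = (4.6250,0.0000)
F = F_att + ΣF_rep = (-6.6250,11.2500)
p' = p + 1/5·F = (2.6750,5.2500)

Fx=-6.6250 Fy=11.2500 x'=2.6750 y'=5.2500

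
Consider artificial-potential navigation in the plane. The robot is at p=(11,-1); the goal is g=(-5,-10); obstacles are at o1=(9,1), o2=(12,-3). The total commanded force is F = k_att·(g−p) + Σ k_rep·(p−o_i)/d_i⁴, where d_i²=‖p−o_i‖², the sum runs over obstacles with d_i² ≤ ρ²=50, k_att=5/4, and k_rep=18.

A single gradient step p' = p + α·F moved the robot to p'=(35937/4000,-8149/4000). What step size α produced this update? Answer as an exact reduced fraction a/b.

α = 1/10

F_att = 5/4·(g−p) = 5/4·(-16,-9) = (-20.0000,-11.2500)
o1: d²=8 ≤ ρ²=50; F_rep = 18·(2,-2)/8² = (0.5625,-0.5625)
o2: d²=5 ≤ ρ²=50; F_rep = 18·(-1,2)/5² = (-0.7200,1.4400)
F = F_att + ΣF_rep = (-20.1575,-10.3725)
Δp = p'−p = (-2.0158,-1.0373); α = Δx/Fx = (-8063/4000) / (-8063/400) = 1/10
check: Δy/Fy = (-4149/4000) / (-4149/400) = 1/10 ✓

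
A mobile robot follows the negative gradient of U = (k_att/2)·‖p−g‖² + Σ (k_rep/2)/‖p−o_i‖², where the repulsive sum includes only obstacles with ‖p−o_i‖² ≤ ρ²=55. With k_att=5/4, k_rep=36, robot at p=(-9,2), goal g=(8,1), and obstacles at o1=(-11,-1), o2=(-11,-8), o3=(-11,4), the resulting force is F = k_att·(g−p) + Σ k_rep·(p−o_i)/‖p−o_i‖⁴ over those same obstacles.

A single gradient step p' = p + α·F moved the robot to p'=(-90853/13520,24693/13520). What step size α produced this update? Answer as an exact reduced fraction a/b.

α = 1/10

F_att = 5/4·(g−p) = 5/4·(17,-1) = (21.2500,-1.2500)
o1: d²=13 ≤ ρ²=55; F_rep = 36·(2,3)/13² = (0.4260,0.6391)
o2: d²=104 > ρ²=55 → inactive
o3: d²=8 ≤ ρ²=55; F_rep = 36·(2,-2)/8² = (1.1250,-1.1250)
F = F_att + ΣF_rep = (22.8010,-1.7359)
Δp = p'−p = (2.2801,-0.1736); α = Δx/Fx = (30827/13520) / (30827/1352) = 1/10
check: Δy/Fy = (-2347/13520) / (-2347/1352) = 1/10 ✓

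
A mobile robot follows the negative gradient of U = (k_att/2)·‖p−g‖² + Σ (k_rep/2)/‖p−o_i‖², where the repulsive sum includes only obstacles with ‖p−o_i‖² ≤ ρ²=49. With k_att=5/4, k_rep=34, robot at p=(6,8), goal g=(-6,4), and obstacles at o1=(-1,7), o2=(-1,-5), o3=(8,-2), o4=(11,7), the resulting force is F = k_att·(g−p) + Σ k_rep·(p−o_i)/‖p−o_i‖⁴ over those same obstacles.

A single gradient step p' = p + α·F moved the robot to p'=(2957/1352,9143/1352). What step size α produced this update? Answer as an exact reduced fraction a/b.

α = 1/4

F_att = 5/4·(g−p) = 5/4·(-12,-4) = (-15.0000,-5.0000)
o1: d²=50 > ρ²=49 → inactive
o2: d²=218 > ρ²=49 → inactive
o3: d²=104 > ρ²=49 → inactive
o4: d²=26 ≤ ρ²=49; F_rep = 34·(-5,1)/26² = (-0.2515,0.0503)
F = F_att + ΣF_rep = (-15.2515,-4.9497)
Δp = p'−p = (-3.8129,-1.2374); α = Δx/Fx = (-5155/1352) / (-5155/338) = 1/4
check: Δy/Fy = (-1673/1352) / (-1673/338) = 1/4 ✓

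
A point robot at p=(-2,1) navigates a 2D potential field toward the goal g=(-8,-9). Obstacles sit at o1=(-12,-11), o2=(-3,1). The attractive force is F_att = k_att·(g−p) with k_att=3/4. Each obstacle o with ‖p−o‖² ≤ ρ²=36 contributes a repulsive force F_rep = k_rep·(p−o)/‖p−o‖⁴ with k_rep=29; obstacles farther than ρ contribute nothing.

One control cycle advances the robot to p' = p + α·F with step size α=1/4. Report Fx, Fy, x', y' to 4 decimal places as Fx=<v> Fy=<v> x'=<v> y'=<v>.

F_att = 3/4·(g−p) = 3/4·(-6,-10) = (-4.5000,-7.5000)
o1: d²=244 > ρ²=36 → inactive
o2: d²=1 ≤ ρ²=36; F_rep = 29·(1,0)/1² = (29.0000,0.0000)
F = F_att + ΣF_rep = (24.5000,-7.5000)
p' = p + 1/4·F = (4.1250,-0.8750)

Fx=24.5000 Fy=-7.5000 x'=4.1250 y'=-0.8750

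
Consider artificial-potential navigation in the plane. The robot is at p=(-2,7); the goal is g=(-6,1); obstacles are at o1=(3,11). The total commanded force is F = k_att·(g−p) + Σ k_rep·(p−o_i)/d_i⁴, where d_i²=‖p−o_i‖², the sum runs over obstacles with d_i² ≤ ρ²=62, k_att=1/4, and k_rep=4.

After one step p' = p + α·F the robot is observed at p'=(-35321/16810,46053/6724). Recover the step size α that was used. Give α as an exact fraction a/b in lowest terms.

F_att = 1/4·(g−p) = 1/4·(-4,-6) = (-1.0000,-1.5000)
o1: d²=41 ≤ ρ²=62; F_rep = 4·(-5,-4)/41² = (-0.0119,-0.0095)
F = F_att + ΣF_rep = (-1.0119,-1.5095)
Δp = p'−p = (-0.1012,-0.1510); α = Δx/Fx = (-1701/16810) / (-1701/1681) = 1/10
check: Δy/Fy = (-1015/6724) / (-5075/3362) = 1/10 ✓

α = 1/10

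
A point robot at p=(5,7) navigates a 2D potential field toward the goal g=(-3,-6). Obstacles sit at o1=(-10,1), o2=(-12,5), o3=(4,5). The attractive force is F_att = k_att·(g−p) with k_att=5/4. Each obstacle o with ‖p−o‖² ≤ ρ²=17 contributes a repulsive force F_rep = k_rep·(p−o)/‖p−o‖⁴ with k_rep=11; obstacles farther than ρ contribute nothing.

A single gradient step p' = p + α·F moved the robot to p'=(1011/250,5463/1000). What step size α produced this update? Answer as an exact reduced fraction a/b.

F_att = 5/4·(g−p) = 5/4·(-8,-13) = (-10.0000,-16.2500)
o1: d²=261 > ρ²=17 → inactive
o2: d²=293 > ρ²=17 → inactive
o3: d²=5 ≤ ρ²=17; F_rep = 11·(1,2)/5² = (0.4400,0.8800)
F = F_att + ΣF_rep = (-9.5600,-15.3700)
Δp = p'−p = (-0.9560,-1.5370); α = Δx/Fx = (-239/250) / (-239/25) = 1/10
check: Δy/Fy = (-1537/1000) / (-1537/100) = 1/10 ✓

α = 1/10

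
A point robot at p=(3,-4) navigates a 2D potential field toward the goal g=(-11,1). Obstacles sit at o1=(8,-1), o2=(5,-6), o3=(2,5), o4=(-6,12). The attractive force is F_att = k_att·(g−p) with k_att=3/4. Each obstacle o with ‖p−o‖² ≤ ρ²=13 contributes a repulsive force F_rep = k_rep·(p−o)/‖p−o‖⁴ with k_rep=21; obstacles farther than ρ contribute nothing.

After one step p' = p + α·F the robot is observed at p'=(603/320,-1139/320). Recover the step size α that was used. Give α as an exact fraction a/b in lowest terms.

α = 1/10

F_att = 3/4·(g−p) = 3/4·(-14,5) = (-10.5000,3.7500)
o1: d²=34 > ρ²=13 → inactive
o2: d²=8 ≤ ρ²=13; F_rep = 21·(-2,2)/8² = (-0.6562,0.6562)
o3: d²=82 > ρ²=13 → inactive
o4: d²=337 > ρ²=13 → inactive
F = F_att + ΣF_rep = (-11.1562,4.4062)
Δp = p'−p = (-1.1156,0.4406); α = Δx/Fx = (-357/320) / (-357/32) = 1/10
check: Δy/Fy = (141/320) / (141/32) = 1/10 ✓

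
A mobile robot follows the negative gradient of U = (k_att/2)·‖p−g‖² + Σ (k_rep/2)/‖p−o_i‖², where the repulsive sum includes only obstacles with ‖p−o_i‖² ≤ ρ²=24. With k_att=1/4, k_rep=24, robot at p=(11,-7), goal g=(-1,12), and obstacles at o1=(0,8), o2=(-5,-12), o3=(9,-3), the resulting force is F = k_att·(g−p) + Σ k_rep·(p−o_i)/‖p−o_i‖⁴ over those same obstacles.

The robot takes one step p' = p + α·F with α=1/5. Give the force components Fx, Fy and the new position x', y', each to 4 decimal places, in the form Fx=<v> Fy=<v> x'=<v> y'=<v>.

F_att = 1/4·(g−p) = 1/4·(-12,19) = (-3.0000,4.7500)
o1: d²=346 > ρ²=24 → inactive
o2: d²=281 > ρ²=24 → inactive
o3: d²=20 ≤ ρ²=24; F_rep = 24·(2,-4)/20² = (0.1200,-0.2400)
F = F_att + ΣF_rep = (-2.8800,4.5100)
p' = p + 1/5·F = (10.4240,-6.0980)

Fx=-2.8800 Fy=4.5100 x'=10.4240 y'=-6.0980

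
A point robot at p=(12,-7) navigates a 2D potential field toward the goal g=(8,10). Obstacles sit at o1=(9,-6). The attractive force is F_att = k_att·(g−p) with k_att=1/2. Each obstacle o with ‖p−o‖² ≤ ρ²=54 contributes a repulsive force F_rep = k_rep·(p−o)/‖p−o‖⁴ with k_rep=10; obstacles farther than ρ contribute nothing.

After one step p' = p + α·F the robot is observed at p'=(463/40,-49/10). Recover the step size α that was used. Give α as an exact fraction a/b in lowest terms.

F_att = 1/2·(g−p) = 1/2·(-4,17) = (-2.0000,8.5000)
o1: d²=10 ≤ ρ²=54; F_rep = 10·(3,-1)/10² = (0.3000,-0.1000)
F = F_att + ΣF_rep = (-1.7000,8.4000)
Δp = p'−p = (-0.4250,2.1000); α = Δx/Fx = (-17/40) / (-17/10) = 1/4
check: Δy/Fy = (21/10) / (42/5) = 1/4 ✓

α = 1/4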